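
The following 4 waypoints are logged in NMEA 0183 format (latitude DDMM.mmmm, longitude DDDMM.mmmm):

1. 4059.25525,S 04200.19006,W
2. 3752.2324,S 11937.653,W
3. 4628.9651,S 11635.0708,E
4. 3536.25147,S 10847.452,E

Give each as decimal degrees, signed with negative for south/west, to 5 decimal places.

Point 1:
  Latitude: degrees = first 2 digits = 40, minutes = 59.25525; 40 + 59.25525/60 = 40.987588
  S → negative
  Longitude: degrees = first 3 digits = 42, minutes = 0.19006; 42 + 0.19006/60 = 42.003168
  W ⇒ negate
Point 2:
  Latitude: degrees = first 2 digits = 37, minutes = 52.2324; 37 + 52.2324/60 = 37.870540
  hemisphere S, so the sign is −
  Longitude: degrees = first 3 digits = 119, minutes = 37.653; 119 + 37.653/60 = 119.627550
  W → negative
Point 3:
  Lat: degrees = first 2 digits = 46, minutes = 28.9651; 46 + 28.9651/60 = 46.482752
  hemisphere S, so the sign is −
  λ: split at 3 digits → 116° and 35.0708′; 116 + 35.0708/60 = 116.584513
  E → positive
Point 4:
  Lat: degrees = first 2 digits = 35, minutes = 36.25147; 35 + 36.25147/60 = 35.604191
  S ⇒ negate
  Lon: split at 3 digits → 108° and 47.452′; 108 + 47.452/60 = 108.790867
  E ⇒ keep positive

1. -40.98759, -42.00317
2. -37.87054, -119.62755
3. -46.48275, 116.58451
4. -35.60419, 108.79087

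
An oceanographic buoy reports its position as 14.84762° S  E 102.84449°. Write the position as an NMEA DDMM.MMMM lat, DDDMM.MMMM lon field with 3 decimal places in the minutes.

Lat: fractional part 0.847620 → 50.85720 minutes
λ: 102° + 0.844490 × 60 = 102° 50.66940′

1450.857,S / 10250.669,E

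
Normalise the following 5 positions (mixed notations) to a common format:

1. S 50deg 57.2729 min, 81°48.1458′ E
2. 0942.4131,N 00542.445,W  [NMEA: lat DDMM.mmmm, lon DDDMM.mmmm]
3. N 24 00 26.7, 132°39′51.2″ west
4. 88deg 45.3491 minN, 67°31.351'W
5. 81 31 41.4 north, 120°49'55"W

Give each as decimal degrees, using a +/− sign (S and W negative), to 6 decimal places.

Point 1:
  Lat: 50 + 57.2729/60 = 50.9545483
  S ⇒ negate
  λ: 48.1458′ = 0.802430°; total 81.8024300
  E ⇒ keep positive
Point 2:
  Lat: split at 2 digits → 09° and 42.4131′; 9 + 42.4131/60 = 9.7068850
  N ⇒ keep positive
  Lon: degrees = first 3 digits = 5, minutes = 42.445; 5 + 42.445/60 = 5.7074167
  W → negative
Point 3:
  φ: 24° + 0/60 + 26.7/3600 = 24 + 0.000000 + 0.007417 = 24.0074167
  N → positive
  λ: 132° + 39/60 + 51.2/3600 = 132 + 0.650000 + 0.014222 = 132.6642222
  W ⇒ negate
Point 4:
  Latitude: 88 + 45.3491/60 = 88.7558183
  N → positive
  Lon: 67 + 31.351/60 = 67.5225167
  W ⇒ negate
Point 5:
  φ: 81 + 31/60 + 41.4/3600 = 81.5281667
  N → positive
  Lon: 120 + 49/60 + 55/3600 = 120.8319444
  W ⇒ negate

1. -50.954548, 81.802430
2. 9.706885, -5.707417
3. 24.007417, -132.664222
4. 88.755818, -67.522517
5. 81.528167, -120.831944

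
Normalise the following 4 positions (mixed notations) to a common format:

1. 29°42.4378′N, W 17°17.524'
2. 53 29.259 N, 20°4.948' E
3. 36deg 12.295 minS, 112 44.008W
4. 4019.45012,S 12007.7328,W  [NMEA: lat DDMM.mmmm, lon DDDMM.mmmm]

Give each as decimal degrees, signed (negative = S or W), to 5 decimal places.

Point 1:
  Latitude: 29 + 42.4378/60 = 29.707297
  N ⇒ keep positive
  λ: 17 + 17.524/60 = 17.292067
  W ⇒ negate
Point 2:
  φ: 53 + 29.259/60 = 53.487650
  N ⇒ keep positive
  λ: 4.948′ = 0.082467°; total 20.082467
  E → positive
Point 3:
  φ: 36 + 12.295/60 = 36.204917
  S → negative
  Lon: 112 + 44.008/60 = 112.733467
  W → negative
Point 4:
  Latitude: degrees = first 2 digits = 40, minutes = 19.45012; 40 + 19.45012/60 = 40.324169
  hemisphere S, so the sign is −
  Longitude: degrees = first 3 digits = 120, minutes = 7.7328; 120 + 7.7328/60 = 120.128880
  W ⇒ negate

1. 29.70730, -17.29207
2. 53.48765, 20.08247
3. -36.20492, -112.73347
4. -40.32417, -120.12888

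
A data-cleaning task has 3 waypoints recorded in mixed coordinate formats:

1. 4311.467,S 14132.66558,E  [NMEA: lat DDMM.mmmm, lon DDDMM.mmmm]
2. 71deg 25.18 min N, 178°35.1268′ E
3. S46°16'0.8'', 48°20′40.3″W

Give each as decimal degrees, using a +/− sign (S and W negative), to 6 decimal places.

1. -43.191117, 141.544426
2. 71.419667, 178.585447
3. -46.266889, -48.344528

Point 1:
  Latitude: split at 2 digits → 43° and 11.467′; 43 + 11.467/60 = 43.1911167
  hemisphere S, so the sign is −
  Lon: split at 3 digits → 141° and 32.66558′; 141 + 32.66558/60 = 141.5444263
  E → positive
Point 2:
  φ: 71 + 25.18/60 = 71.4196667
  N ⇒ keep positive
  Longitude: 35.1268′ = 0.585447°; total 178.5854467
  E ⇒ keep positive
Point 3:
  Lat: 46° + 16/60 + 0.8/3600 = 46 + 0.266667 + 0.000222 = 46.2668889
  S ⇒ negate
  Longitude: 48° + 20/60 + 40.3/3600 = 48 + 0.333333 + 0.011194 = 48.3445278
  W ⇒ negate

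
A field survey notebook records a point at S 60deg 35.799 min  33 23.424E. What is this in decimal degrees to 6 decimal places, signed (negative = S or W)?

Lat: 60 + 35.799/60 = 60.5966500
hemisphere S, so the sign is −
λ: 33 + 23.424/60 = 33.3904000
E → positive

-60.596650, 33.390400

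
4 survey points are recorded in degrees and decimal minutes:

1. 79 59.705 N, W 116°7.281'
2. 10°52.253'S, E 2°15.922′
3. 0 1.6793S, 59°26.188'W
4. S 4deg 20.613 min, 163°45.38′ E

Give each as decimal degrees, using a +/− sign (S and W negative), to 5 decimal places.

1. 79.99508, -116.12135
2. -10.87088, 2.26537
3. -0.02799, -59.43647
4. -4.34355, 163.75633

Point 1:
  φ: 79 + 59.705/60 = 79.995083
  N ⇒ keep positive
  λ: 116 + 7.281/60 = 116.121350
  hemisphere W, so the sign is −
Point 2:
  φ: 52.253′ = 0.870883°; total 10.870883
  S ⇒ negate
  Lon: 15.922′ = 0.265367°; total 2.265367
  E → positive
Point 3:
  φ: 1.6793′ = 0.027988°; total 0.027988
  hemisphere S, so the sign is −
  Longitude: 26.188′ = 0.436467°; total 59.436467
  W → negative
Point 4:
  Latitude: 4 + 20.613/60 = 4.343550
  S → negative
  Lon: 163 + 45.38/60 = 163.756333
  E → positive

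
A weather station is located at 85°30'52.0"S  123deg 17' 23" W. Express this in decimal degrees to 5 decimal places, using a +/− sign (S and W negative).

φ: 85 + 30/60 + 52/3600 = 85.514444
hemisphere S, so the sign is −
λ: 17′ + 23″ = 17.38333′; 123 + 17.38333/60 = 123.289722
W → negative

-85.51444, -123.28972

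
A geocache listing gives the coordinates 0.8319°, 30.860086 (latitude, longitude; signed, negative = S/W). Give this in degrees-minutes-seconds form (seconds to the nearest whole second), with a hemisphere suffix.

Latitude: 0.831900 × 60 = 49.91400′ → 49′, remainder × 60 = 54.84″
Longitude: 0.860086 × 60 = 51.60516′ → 51′, remainder × 60 = 36.31″

0°49′55″ N, 30°51′36″ E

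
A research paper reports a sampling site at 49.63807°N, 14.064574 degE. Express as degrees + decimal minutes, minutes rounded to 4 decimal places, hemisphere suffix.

49° 38.2842′ N, 14° 3.8744′ E

φ: fractional part 0.638070 → 38.284200 minutes
λ: 14° + 0.064574 × 60 = 14° 3.874440′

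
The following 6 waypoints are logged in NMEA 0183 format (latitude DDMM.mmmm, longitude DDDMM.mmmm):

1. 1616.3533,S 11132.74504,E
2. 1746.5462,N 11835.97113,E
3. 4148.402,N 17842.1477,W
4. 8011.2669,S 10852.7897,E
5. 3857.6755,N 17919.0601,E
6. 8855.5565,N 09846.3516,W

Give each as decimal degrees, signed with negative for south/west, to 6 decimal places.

1. -16.272555, 111.545751
2. 17.775770, 118.599519
3. 41.806700, -178.702462
4. -80.187782, 108.879828
5. 38.961258, 179.317668
6. 88.925942, -98.772527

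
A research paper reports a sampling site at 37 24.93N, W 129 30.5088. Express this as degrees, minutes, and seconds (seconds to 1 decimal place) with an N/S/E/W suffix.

37°24′55.8″ N, 129°30′30.5″ W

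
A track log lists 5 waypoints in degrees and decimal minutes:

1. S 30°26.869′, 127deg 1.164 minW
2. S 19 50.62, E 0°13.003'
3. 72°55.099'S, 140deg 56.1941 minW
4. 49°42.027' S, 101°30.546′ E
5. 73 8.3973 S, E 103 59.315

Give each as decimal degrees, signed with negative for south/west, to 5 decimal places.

Point 1:
  Latitude: 30 + 26.869/60 = 30.447817
  hemisphere S, so the sign is −
  λ: 127 + 1.164/60 = 127.019400
  W → negative
Point 2:
  φ: 19 + 50.62/60 = 19.843667
  hemisphere S, so the sign is −
  λ: 0 + 13.003/60 = 0.216717
  E → positive
Point 3:
  φ: 55.099′ = 0.918317°; total 72.918317
  S → negative
  Longitude: 140 + 56.1941/60 = 140.936568
  W ⇒ negate
Point 4:
  Lat: 42.027′ = 0.700450°; total 49.700450
  S → negative
  Longitude: 30.546′ = 0.509100°; total 101.509100
  E → positive
Point 5:
  Lat: 73 + 8.3973/60 = 73.139955
  hemisphere S, so the sign is −
  λ: 103 + 59.315/60 = 103.988583
  E ⇒ keep positive

1. -30.44782, -127.01940
2. -19.84367, 0.21672
3. -72.91832, -140.93657
4. -49.70045, 101.50910
5. -73.13996, 103.98858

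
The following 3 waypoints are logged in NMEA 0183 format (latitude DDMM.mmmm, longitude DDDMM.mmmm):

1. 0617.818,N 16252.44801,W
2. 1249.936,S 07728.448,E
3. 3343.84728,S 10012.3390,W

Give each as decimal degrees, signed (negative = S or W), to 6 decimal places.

1. 6.296967, -162.874134
2. -12.832267, 77.474133
3. -33.730788, -100.205650

Point 1:
  Lat: split at 2 digits → 06° and 17.818′; 6 + 17.818/60 = 6.2969667
  N → positive
  Lon: split at 3 digits → 162° and 52.44801′; 162 + 52.44801/60 = 162.8741335
  hemisphere W, so the sign is −
Point 2:
  Latitude: degrees = first 2 digits = 12, minutes = 49.936; 12 + 49.936/60 = 12.8322667
  S → negative
  Lon: split at 3 digits → 077° and 28.448′; 77 + 28.448/60 = 77.4741333
  E ⇒ keep positive
Point 3:
  Lat: degrees = first 2 digits = 33, minutes = 43.84728; 33 + 43.84728/60 = 33.7307880
  hemisphere S, so the sign is −
  Lon: split at 3 digits → 100° and 12.339′; 100 + 12.339/60 = 100.2056500
  hemisphere W, so the sign is −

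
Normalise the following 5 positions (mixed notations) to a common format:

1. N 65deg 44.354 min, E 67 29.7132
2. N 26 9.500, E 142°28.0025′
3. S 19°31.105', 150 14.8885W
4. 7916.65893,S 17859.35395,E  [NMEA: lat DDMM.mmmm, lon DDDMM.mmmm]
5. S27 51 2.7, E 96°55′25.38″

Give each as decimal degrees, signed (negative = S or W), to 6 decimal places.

1. 65.739233, 67.495220
2. 26.158333, 142.466708
3. -19.518417, -150.248142
4. -79.277649, 178.989233
5. -27.850750, 96.923717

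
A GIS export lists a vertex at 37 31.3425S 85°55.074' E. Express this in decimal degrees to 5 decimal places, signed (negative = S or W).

Lat: 37 + 31.3425/60 = 37.522375
hemisphere S, so the sign is −
Longitude: 85 + 55.074/60 = 85.917900
E ⇒ keep positive

-37.52238, 85.91790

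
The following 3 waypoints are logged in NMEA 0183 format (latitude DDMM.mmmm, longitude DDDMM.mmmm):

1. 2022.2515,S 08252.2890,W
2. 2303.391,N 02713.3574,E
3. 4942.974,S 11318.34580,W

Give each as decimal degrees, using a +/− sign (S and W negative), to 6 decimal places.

Point 1:
  Lat: degrees = first 2 digits = 20, minutes = 22.2515; 20 + 22.2515/60 = 20.3708583
  hemisphere S, so the sign is −
  Lon: split at 3 digits → 082° and 52.289′; 82 + 52.289/60 = 82.8714833
  hemisphere W, so the sign is −
Point 2:
  Lat: degrees = first 2 digits = 23, minutes = 3.391; 23 + 3.391/60 = 23.0565167
  N ⇒ keep positive
  Longitude: degrees = first 3 digits = 27, minutes = 13.3574; 27 + 13.3574/60 = 27.2226233
  E → positive
Point 3:
  Lat: split at 2 digits → 49° and 42.974′; 49 + 42.974/60 = 49.7162333
  S ⇒ negate
  Lon: degrees = first 3 digits = 113, minutes = 18.3458; 113 + 18.3458/60 = 113.3057633
  W → negative

1. -20.370858, -82.871483
2. 23.056517, 27.222623
3. -49.716233, -113.305763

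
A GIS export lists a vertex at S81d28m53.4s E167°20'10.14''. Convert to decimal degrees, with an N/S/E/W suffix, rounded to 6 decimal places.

81.481500° S, 167.336150° E

Latitude: 28′ + 53.4″ = 28.89000′; 81 + 28.89000/60 = 81.4815000
Longitude: 167° + 20/60 + 10.14/3600 = 167 + 0.333333 + 0.002817 = 167.3361500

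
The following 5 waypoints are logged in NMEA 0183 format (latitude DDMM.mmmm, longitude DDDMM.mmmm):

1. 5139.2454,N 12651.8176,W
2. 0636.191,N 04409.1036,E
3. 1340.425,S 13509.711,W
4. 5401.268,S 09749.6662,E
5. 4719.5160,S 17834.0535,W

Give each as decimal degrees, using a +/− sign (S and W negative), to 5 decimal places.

Point 1:
  Lat: split at 2 digits → 51° and 39.2454′; 51 + 39.2454/60 = 51.654090
  N ⇒ keep positive
  Longitude: split at 3 digits → 126° and 51.8176′; 126 + 51.8176/60 = 126.863627
  W ⇒ negate
Point 2:
  Latitude: split at 2 digits → 06° and 36.191′; 6 + 36.191/60 = 6.603183
  N → positive
  Longitude: degrees = first 3 digits = 44, minutes = 9.1036; 44 + 9.1036/60 = 44.151727
  E ⇒ keep positive
Point 3:
  Lat: degrees = first 2 digits = 13, minutes = 40.425; 13 + 40.425/60 = 13.673750
  S ⇒ negate
  Lon: split at 3 digits → 135° and 9.711′; 135 + 9.711/60 = 135.161850
  hemisphere W, so the sign is −
Point 4:
  Lat: split at 2 digits → 54° and 1.268′; 54 + 1.268/60 = 54.021133
  hemisphere S, so the sign is −
  Lon: degrees = first 3 digits = 97, minutes = 49.6662; 97 + 49.6662/60 = 97.827770
  E → positive
Point 5:
  φ: split at 2 digits → 47° and 19.516′; 47 + 19.516/60 = 47.325267
  hemisphere S, so the sign is −
  λ: degrees = first 3 digits = 178, minutes = 34.0535; 178 + 34.0535/60 = 178.567558
  W → negative

1. 51.65409, -126.86363
2. 6.60318, 44.15173
3. -13.67375, -135.16185
4. -54.02113, 97.82777
5. -47.32527, -178.56756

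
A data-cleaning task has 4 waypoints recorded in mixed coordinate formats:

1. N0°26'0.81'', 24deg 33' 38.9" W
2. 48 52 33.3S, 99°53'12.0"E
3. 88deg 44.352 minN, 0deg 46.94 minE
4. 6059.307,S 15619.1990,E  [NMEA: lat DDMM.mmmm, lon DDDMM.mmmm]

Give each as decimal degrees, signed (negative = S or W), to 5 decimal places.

1. 0.43356, -24.56081
2. -48.87592, 99.88667
3. 88.73920, 0.78233
4. -60.98845, 156.31998

Point 1:
  φ: 0° + 26/60 + 0.81/3600 = 0 + 0.433333 + 0.000225 = 0.433558
  N → positive
  λ: 24 + 33/60 + 38.9/3600 = 24.560806
  W → negative
Point 2:
  φ: 48 + 52/60 + 33.3/3600 = 48.875917
  S → negative
  Longitude: 99 + 53/60 + 12/3600 = 99.886667
  E ⇒ keep positive
Point 3:
  φ: 44.352′ = 0.739200°; total 88.739200
  N → positive
  Longitude: 0 + 46.94/60 = 0.782333
  E → positive
Point 4:
  φ: degrees = first 2 digits = 60, minutes = 59.307; 60 + 59.307/60 = 60.988450
  S → negative
  λ: split at 3 digits → 156° and 19.199′; 156 + 19.199/60 = 156.319983
  E → positive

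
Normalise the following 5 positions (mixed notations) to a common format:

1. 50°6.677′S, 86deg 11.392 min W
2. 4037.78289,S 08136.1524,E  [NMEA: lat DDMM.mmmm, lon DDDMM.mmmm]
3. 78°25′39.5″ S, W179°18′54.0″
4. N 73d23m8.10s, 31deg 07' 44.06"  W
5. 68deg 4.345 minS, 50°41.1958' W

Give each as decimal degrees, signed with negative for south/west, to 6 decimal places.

1. -50.111283, -86.189867
2. -40.629715, 81.602540
3. -78.427639, -179.315000
4. 73.385583, -31.128906
5. -68.072417, -50.686597

Point 1:
  φ: 50 + 6.677/60 = 50.1112833
  hemisphere S, so the sign is −
  λ: 86 + 11.392/60 = 86.1898667
  hemisphere W, so the sign is −
Point 2:
  Lat: split at 2 digits → 40° and 37.78289′; 40 + 37.78289/60 = 40.6297148
  S → negative
  Lon: split at 3 digits → 081° and 36.1524′; 81 + 36.1524/60 = 81.6025400
  E ⇒ keep positive
Point 3:
  Latitude: 25′ + 39.5″ = 25.65833′; 78 + 25.65833/60 = 78.4276389
  S ⇒ negate
  Longitude: 18′ + 54″ = 18.90000′; 179 + 18.90000/60 = 179.3150000
  hemisphere W, so the sign is −
Point 4:
  φ: 23′ + 8.1″ = 23.13500′; 73 + 23.13500/60 = 73.3855833
  N ⇒ keep positive
  Longitude: 31° + 7/60 + 44.06/3600 = 31 + 0.116667 + 0.012239 = 31.1289056
  W ⇒ negate
Point 5:
  Latitude: 68 + 4.345/60 = 68.0724167
  hemisphere S, so the sign is −
  Longitude: 41.1958′ = 0.686597°; total 50.6865967
  W ⇒ negate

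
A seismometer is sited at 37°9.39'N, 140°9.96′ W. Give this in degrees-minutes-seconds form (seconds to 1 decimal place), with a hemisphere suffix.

φ: 9.39000′ → 9′ and 0.39000 × 60 = 23.400″
λ: fractional minutes 0.96000 × 60 = 57.600″

37°09′23.4″ N, 140°09′57.6″ W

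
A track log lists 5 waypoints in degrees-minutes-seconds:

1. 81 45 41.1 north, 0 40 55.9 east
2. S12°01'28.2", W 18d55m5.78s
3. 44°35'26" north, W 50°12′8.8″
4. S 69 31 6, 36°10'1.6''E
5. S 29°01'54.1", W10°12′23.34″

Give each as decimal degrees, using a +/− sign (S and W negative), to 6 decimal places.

1. 81.761417, 0.682194
2. -12.024500, -18.918272
3. 44.590556, -50.202444
4. -69.518333, 36.167111
5. -29.031694, -10.206483

Point 1:
  φ: 81 + 45/60 + 41.1/3600 = 81.7614167
  N ⇒ keep positive
  λ: 40′ + 55.9″ = 40.93167′; 0 + 40.93167/60 = 0.6821944
  E ⇒ keep positive
Point 2:
  Latitude: 12 + 1/60 + 28.2/3600 = 12.0245000
  hemisphere S, so the sign is −
  λ: 18 + 55/60 + 5.78/3600 = 18.9182722
  W → negative
Point 3:
  Lat: 44° + 35/60 + 26/3600 = 44 + 0.583333 + 0.007222 = 44.5905556
  N ⇒ keep positive
  Longitude: 50° + 12/60 + 8.8/3600 = 50 + 0.200000 + 0.002444 = 50.2024444
  W → negative
Point 4:
  Latitude: 31′ + 6″ = 31.10000′; 69 + 31.10000/60 = 69.5183333
  S ⇒ negate
  Longitude: 10′ + 1.6″ = 10.02667′; 36 + 10.02667/60 = 36.1671111
  E ⇒ keep positive
Point 5:
  φ: 1′ + 54.1″ = 1.90167′; 29 + 1.90167/60 = 29.0316944
  S ⇒ negate
  Lon: 10° + 12/60 + 23.34/3600 = 10 + 0.200000 + 0.006483 = 10.2064833
  W ⇒ negate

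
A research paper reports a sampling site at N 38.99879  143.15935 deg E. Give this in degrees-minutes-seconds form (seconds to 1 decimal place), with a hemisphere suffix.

38°59′55.6″ N, 143°09′33.7″ E

Latitude: 0.998790 × 60 = 59.92740′ → 59′, remainder × 60 = 55.644″
Lon: whole degrees 143; 9.56100′ → 9′ and 33.660″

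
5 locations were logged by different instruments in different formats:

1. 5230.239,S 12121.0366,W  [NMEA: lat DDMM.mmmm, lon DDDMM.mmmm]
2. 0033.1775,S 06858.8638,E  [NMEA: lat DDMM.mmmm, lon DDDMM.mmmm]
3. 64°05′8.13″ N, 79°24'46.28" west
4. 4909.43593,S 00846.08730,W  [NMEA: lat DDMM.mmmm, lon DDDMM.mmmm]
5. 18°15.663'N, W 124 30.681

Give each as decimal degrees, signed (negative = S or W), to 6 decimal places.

1. -52.503983, -121.350610
2. -0.552958, 68.981063
3. 64.085592, -79.412856
4. -49.157266, -8.768122
5. 18.261050, -124.511350

Point 1:
  φ: degrees = first 2 digits = 52, minutes = 30.239; 52 + 30.239/60 = 52.5039833
  S ⇒ negate
  λ: degrees = first 3 digits = 121, minutes = 21.0366; 121 + 21.0366/60 = 121.3506100
  hemisphere W, so the sign is −
Point 2:
  Latitude: degrees = first 2 digits = 0, minutes = 33.1775; 0 + 33.1775/60 = 0.5529583
  hemisphere S, so the sign is −
  Lon: degrees = first 3 digits = 68, minutes = 58.8638; 68 + 58.8638/60 = 68.9810633
  E ⇒ keep positive
Point 3:
  Lat: 5′ + 8.13″ = 5.13550′; 64 + 5.13550/60 = 64.0855917
  N ⇒ keep positive
  λ: 79° + 24/60 + 46.28/3600 = 79 + 0.400000 + 0.012856 = 79.4128556
  hemisphere W, so the sign is −
Point 4:
  Lat: split at 2 digits → 49° and 9.43593′; 49 + 9.43593/60 = 49.1572655
  hemisphere S, so the sign is −
  λ: split at 3 digits → 008° and 46.0873′; 8 + 46.0873/60 = 8.7681217
  W → negative
Point 5:
  Lat: 18 + 15.663/60 = 18.2610500
  N → positive
  Longitude: 124 + 30.681/60 = 124.5113500
  W → negative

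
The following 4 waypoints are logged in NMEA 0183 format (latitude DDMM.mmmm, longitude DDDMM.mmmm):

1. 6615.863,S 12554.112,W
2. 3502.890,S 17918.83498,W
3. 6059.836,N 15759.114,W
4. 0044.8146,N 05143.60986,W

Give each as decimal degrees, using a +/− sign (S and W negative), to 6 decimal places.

Point 1:
  Lat: degrees = first 2 digits = 66, minutes = 15.863; 66 + 15.863/60 = 66.2643833
  S ⇒ negate
  Longitude: degrees = first 3 digits = 125, minutes = 54.112; 125 + 54.112/60 = 125.9018667
  hemisphere W, so the sign is −
Point 2:
  Latitude: split at 2 digits → 35° and 2.89′; 35 + 2.89/60 = 35.0481667
  hemisphere S, so the sign is −
  Lon: split at 3 digits → 179° and 18.83498′; 179 + 18.83498/60 = 179.3139163
  W ⇒ negate
Point 3:
  Latitude: degrees = first 2 digits = 60, minutes = 59.836; 60 + 59.836/60 = 60.9972667
  N → positive
  Lon: degrees = first 3 digits = 157, minutes = 59.114; 157 + 59.114/60 = 157.9852333
  W → negative
Point 4:
  Latitude: degrees = first 2 digits = 0, minutes = 44.8146; 0 + 44.8146/60 = 0.7469100
  N → positive
  Lon: degrees = first 3 digits = 51, minutes = 43.60986; 51 + 43.60986/60 = 51.7268310
  W ⇒ negate

1. -66.264383, -125.901867
2. -35.048167, -179.313916
3. 60.997267, -157.985233
4. 0.746910, -51.726831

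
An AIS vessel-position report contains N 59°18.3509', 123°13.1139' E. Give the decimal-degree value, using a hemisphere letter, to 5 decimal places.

59.30585° N, 123.21857° E

Latitude: 18.3509′ = 0.305848°; total 59.305848
Lon: 13.1139′ = 0.218565°; total 123.218565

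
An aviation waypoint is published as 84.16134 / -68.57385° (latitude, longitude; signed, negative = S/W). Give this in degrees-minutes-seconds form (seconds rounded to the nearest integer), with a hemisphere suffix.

84°09′41″ N, 68°34′26″ W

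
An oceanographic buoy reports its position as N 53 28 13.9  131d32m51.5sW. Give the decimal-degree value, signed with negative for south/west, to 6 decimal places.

53.470528, -131.547639

Latitude: 53 + 28/60 + 13.9/3600 = 53.4705278
N → positive
Longitude: 131° + 32/60 + 51.5/3600 = 131 + 0.533333 + 0.014306 = 131.5476389
W ⇒ negate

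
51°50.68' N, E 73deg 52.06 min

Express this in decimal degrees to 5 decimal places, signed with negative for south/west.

Lat: 51 + 50.68/60 = 51.844667
N → positive
Longitude: 73 + 52.06/60 = 73.867667
E ⇒ keep positive

51.84467, 73.86767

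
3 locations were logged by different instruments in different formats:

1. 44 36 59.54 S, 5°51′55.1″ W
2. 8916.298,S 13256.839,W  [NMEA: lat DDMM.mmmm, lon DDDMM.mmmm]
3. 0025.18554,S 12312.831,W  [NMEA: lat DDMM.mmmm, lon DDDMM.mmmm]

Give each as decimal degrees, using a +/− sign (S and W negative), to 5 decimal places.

Point 1:
  Lat: 44 + 36/60 + 59.54/3600 = 44.616539
  hemisphere S, so the sign is −
  λ: 51′ + 55.1″ = 51.91833′; 5 + 51.91833/60 = 5.865306
  hemisphere W, so the sign is −
Point 2:
  Lat: degrees = first 2 digits = 89, minutes = 16.298; 89 + 16.298/60 = 89.271633
  S → negative
  Longitude: degrees = first 3 digits = 132, minutes = 56.839; 132 + 56.839/60 = 132.947317
  hemisphere W, so the sign is −
Point 3:
  Lat: split at 2 digits → 00° and 25.18554′; 0 + 25.18554/60 = 0.419759
  S → negative
  λ: split at 3 digits → 123° and 12.831′; 123 + 12.831/60 = 123.213850
  W ⇒ negate

1. -44.61654, -5.86531
2. -89.27163, -132.94732
3. -0.41976, -123.21385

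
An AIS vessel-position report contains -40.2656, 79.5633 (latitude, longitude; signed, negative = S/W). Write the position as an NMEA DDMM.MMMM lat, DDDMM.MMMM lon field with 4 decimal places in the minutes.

Latitude is negative → S; |value| = 40.265600
Latitude: fractional part 0.265600 → 15.936000 minutes
λ: 79° + 0.563300 × 60 = 79° 33.798000′

4015.9360,S / 07933.7980,E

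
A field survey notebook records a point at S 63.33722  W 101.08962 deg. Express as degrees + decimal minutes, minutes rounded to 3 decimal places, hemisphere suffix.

Lat: 63° + 0.337220 × 60 = 63° 20.23320′
Longitude: fractional part 0.089620 → 5.37720 minutes

63° 20.233′ S, 101° 5.377′ W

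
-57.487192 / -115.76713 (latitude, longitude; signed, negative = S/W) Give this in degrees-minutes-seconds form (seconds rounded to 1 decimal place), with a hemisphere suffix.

Latitude is negative → S; |value| = 57.487192
Lat: 0.487192 × 60 = 29.23152′ → 29′, remainder × 60 = 13.891″
Longitude is negative → W; |value| = 115.767130
λ: 0.767130 × 60 = 46.02780′ → 46′, remainder × 60 = 1.668″

57°29′13.9″ S, 115°46′1.7″ W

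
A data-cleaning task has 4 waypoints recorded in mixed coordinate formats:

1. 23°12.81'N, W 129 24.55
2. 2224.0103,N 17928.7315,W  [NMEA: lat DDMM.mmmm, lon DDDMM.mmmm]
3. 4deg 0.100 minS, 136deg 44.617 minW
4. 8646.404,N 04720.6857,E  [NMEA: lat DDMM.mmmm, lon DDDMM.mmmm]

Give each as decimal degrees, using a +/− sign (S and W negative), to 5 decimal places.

1. 23.21350, -129.40917
2. 22.40017, -179.47886
3. -4.00167, -136.74362
4. 86.77340, 47.34476

Point 1:
  φ: 12.81′ = 0.213500°; total 23.213500
  N → positive
  λ: 24.55′ = 0.409167°; total 129.409167
  W ⇒ negate
Point 2:
  φ: degrees = first 2 digits = 22, minutes = 24.0103; 22 + 24.0103/60 = 22.400172
  N ⇒ keep positive
  Lon: degrees = first 3 digits = 179, minutes = 28.7315; 179 + 28.7315/60 = 179.478858
  hemisphere W, so the sign is −
Point 3:
  Latitude: 4 + 0.1/60 = 4.001667
  hemisphere S, so the sign is −
  λ: 136 + 44.617/60 = 136.743617
  W → negative
Point 4:
  φ: split at 2 digits → 86° and 46.404′; 86 + 46.404/60 = 86.773400
  N ⇒ keep positive
  λ: split at 3 digits → 047° and 20.6857′; 47 + 20.6857/60 = 47.344762
  E → positive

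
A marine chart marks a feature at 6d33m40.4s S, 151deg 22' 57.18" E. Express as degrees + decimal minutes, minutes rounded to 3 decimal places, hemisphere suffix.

6° 33.673′ S, 151° 22.953′ E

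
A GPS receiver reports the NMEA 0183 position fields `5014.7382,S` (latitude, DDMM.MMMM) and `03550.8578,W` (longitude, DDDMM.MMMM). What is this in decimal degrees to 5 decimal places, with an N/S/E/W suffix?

Latitude: split at 2 digits → 50° and 14.7382′; 50 + 14.7382/60 = 50.245637
λ: degrees = first 3 digits = 35, minutes = 50.8578; 35 + 50.8578/60 = 35.847630

50.24564° S, 35.84763° W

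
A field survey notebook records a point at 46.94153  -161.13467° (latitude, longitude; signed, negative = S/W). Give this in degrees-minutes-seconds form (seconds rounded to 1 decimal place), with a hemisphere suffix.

46°56′29.5″ N, 161°08′4.8″ W

φ: whole degrees 46; 56.49180′ → 56′ and 29.508″
Longitude is negative → W; |value| = 161.134670
λ: 0.134670 × 60 = 8.08020′ → 8′, remainder × 60 = 4.812″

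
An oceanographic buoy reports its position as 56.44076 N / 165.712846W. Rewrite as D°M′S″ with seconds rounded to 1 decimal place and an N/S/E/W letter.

φ: whole degrees 56; 26.44560′ → 26′ and 26.736″
λ: 0.712846° → 42.77076′; 0.77076 × 60 = 46.246″

56°26′26.7″ N, 165°42′46.2″ W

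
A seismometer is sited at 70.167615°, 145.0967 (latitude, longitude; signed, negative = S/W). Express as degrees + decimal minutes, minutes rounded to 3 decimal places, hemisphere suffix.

70° 10.057′ N, 145° 5.802′ E

Lat: fractional part 0.167615 → 10.05690 minutes
λ: minutes = (145.096700 − 145) × 60 = 5.80200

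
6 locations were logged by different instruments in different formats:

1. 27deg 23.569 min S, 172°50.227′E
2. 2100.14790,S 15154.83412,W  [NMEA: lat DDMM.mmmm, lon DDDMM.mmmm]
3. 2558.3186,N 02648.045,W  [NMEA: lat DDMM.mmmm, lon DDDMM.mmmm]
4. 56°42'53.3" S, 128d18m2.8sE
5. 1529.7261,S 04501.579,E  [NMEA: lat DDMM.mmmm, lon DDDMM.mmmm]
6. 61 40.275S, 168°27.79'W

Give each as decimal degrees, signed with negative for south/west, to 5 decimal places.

Point 1:
  Latitude: 27 + 23.569/60 = 27.392817
  S → negative
  λ: 50.227′ = 0.837117°; total 172.837117
  E → positive
Point 2:
  φ: split at 2 digits → 21° and 0.1479′; 21 + 0.1479/60 = 21.002465
  S ⇒ negate
  λ: split at 3 digits → 151° and 54.83412′; 151 + 54.83412/60 = 151.913902
  W ⇒ negate
Point 3:
  Latitude: degrees = first 2 digits = 25, minutes = 58.3186; 25 + 58.3186/60 = 25.971977
  N → positive
  Lon: degrees = first 3 digits = 26, minutes = 48.045; 26 + 48.045/60 = 26.800750
  hemisphere W, so the sign is −
Point 4:
  Lat: 56 + 42/60 + 53.3/3600 = 56.714806
  S ⇒ negate
  Lon: 18′ + 2.8″ = 18.04667′; 128 + 18.04667/60 = 128.300778
  E ⇒ keep positive
Point 5:
  Latitude: degrees = first 2 digits = 15, minutes = 29.7261; 15 + 29.7261/60 = 15.495435
  S ⇒ negate
  Lon: split at 3 digits → 045° and 1.579′; 45 + 1.579/60 = 45.026317
  E ⇒ keep positive
Point 6:
  Latitude: 61 + 40.275/60 = 61.671250
  S ⇒ negate
  Longitude: 168 + 27.79/60 = 168.463167
  W → negative

1. -27.39282, 172.83712
2. -21.00247, -151.91390
3. 25.97198, -26.80075
4. -56.71481, 128.30078
5. -15.49544, 45.02632
6. -61.67125, -168.46317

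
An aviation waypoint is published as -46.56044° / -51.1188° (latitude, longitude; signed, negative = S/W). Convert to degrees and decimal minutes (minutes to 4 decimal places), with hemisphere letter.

Latitude is negative → S; |value| = 46.560440
Latitude: fractional part 0.560440 → 33.626400 minutes
Longitude is negative → W; |value| = 51.118800
Lon: 51° + 0.118800 × 60 = 51° 7.128000′

46° 33.6264′ S, 51° 7.1280′ W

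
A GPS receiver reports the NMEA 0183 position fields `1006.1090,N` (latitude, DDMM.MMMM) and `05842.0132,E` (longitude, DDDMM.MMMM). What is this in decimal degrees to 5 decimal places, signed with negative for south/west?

Lat: degrees = first 2 digits = 10, minutes = 6.109; 10 + 6.109/60 = 10.101817
N ⇒ keep positive
Longitude: split at 3 digits → 058° and 42.0132′; 58 + 42.0132/60 = 58.700220
E → positive

10.10182, 58.70022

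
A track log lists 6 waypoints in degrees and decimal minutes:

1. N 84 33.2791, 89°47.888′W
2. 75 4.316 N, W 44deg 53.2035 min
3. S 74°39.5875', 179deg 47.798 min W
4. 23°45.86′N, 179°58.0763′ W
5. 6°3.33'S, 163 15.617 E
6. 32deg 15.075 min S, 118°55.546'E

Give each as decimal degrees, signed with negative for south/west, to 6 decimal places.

Point 1:
  φ: 84 + 33.2791/60 = 84.5546517
  N → positive
  Lon: 89 + 47.888/60 = 89.7981333
  W → negative
Point 2:
  Latitude: 75 + 4.316/60 = 75.0719333
  N ⇒ keep positive
  Lon: 53.2035′ = 0.886725°; total 44.8867250
  hemisphere W, so the sign is −
Point 3:
  Latitude: 39.5875′ = 0.659792°; total 74.6597917
  hemisphere S, so the sign is −
  Longitude: 179 + 47.798/60 = 179.7966333
  hemisphere W, so the sign is −
Point 4:
  φ: 23 + 45.86/60 = 23.7643333
  N → positive
  Longitude: 179 + 58.0763/60 = 179.9679383
  W ⇒ negate
Point 5:
  Latitude: 6 + 3.33/60 = 6.0555000
  hemisphere S, so the sign is −
  λ: 163 + 15.617/60 = 163.2602833
  E → positive
Point 6:
  Lat: 32 + 15.075/60 = 32.2512500
  S ⇒ negate
  Longitude: 55.546′ = 0.925767°; total 118.9257667
  E → positive

1. 84.554652, -89.798133
2. 75.071933, -44.886725
3. -74.659792, -179.796633
4. 23.764333, -179.967938
5. -6.055500, 163.260283
6. -32.251250, 118.925767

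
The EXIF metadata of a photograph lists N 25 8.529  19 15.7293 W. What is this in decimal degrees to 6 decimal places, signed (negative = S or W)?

Latitude: 25 + 8.529/60 = 25.1421500
N ⇒ keep positive
Longitude: 19 + 15.7293/60 = 19.2621550
hemisphere W, so the sign is −

25.142150, -19.262155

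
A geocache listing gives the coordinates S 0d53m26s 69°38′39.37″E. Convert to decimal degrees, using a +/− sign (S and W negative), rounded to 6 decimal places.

-0.890556, 69.644269

Lat: 53′ + 26″ = 53.43333′; 0 + 53.43333/60 = 0.8905556
S ⇒ negate
λ: 69° + 38/60 + 39.37/3600 = 69 + 0.633333 + 0.010936 = 69.6442694
E ⇒ keep positive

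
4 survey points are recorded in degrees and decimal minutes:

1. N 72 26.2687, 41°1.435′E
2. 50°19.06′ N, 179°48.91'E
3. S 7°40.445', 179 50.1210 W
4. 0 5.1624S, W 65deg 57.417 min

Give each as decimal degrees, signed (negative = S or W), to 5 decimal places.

1. 72.43781, 41.02392
2. 50.31767, 179.81517
3. -7.67408, -179.83535
4. -0.08604, -65.95695

Point 1:
  Latitude: 72 + 26.2687/60 = 72.437812
  N → positive
  λ: 41 + 1.435/60 = 41.023917
  E ⇒ keep positive
Point 2:
  Lat: 19.06′ = 0.317667°; total 50.317667
  N → positive
  λ: 48.91′ = 0.815167°; total 179.815167
  E → positive
Point 3:
  φ: 40.445′ = 0.674083°; total 7.674083
  hemisphere S, so the sign is −
  Longitude: 50.121′ = 0.835350°; total 179.835350
  W ⇒ negate
Point 4:
  φ: 5.1624′ = 0.086040°; total 0.086040
  hemisphere S, so the sign is −
  λ: 65 + 57.417/60 = 65.956950
  W ⇒ negate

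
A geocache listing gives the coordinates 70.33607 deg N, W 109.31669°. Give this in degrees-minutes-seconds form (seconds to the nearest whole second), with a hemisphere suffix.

φ: 0.336070° → 20.16420′; 0.16420 × 60 = 9.85″
λ: 0.316690° → 19.00140′; 0.00140 × 60 = 0.08″

70°20′10″ N, 109°19′0″ W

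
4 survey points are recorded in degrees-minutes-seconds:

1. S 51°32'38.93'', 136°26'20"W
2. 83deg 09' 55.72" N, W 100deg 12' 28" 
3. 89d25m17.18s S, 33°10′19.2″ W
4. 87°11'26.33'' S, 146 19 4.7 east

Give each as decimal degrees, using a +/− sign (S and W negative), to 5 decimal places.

Point 1:
  φ: 51° + 32/60 + 38.93/3600 = 51 + 0.533333 + 0.010814 = 51.544147
  hemisphere S, so the sign is −
  λ: 136° + 26/60 + 20/3600 = 136 + 0.433333 + 0.005556 = 136.438889
  hemisphere W, so the sign is −
Point 2:
  Lat: 83 + 9/60 + 55.72/3600 = 83.165478
  N ⇒ keep positive
  λ: 100° + 12/60 + 28/3600 = 100 + 0.200000 + 0.007778 = 100.207778
  hemisphere W, so the sign is −
Point 3:
  Lat: 89° + 25/60 + 17.18/3600 = 89 + 0.416667 + 0.004772 = 89.421439
  S → negative
  Longitude: 33° + 10/60 + 19.2/3600 = 33 + 0.166667 + 0.005333 = 33.172000
  hemisphere W, so the sign is −
Point 4:
  Latitude: 87 + 11/60 + 26.33/3600 = 87.190647
  S → negative
  Longitude: 146 + 19/60 + 4.7/3600 = 146.317972
  E → positive

1. -51.54415, -136.43889
2. 83.16548, -100.20778
3. -89.42144, -33.17200
4. -87.19065, 146.31797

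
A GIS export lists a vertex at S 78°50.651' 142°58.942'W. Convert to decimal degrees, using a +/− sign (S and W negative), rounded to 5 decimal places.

φ: 50.651′ = 0.844183°; total 78.844183
S → negative
Lon: 58.942′ = 0.982367°; total 142.982367
hemisphere W, so the sign is −

-78.84418, -142.98237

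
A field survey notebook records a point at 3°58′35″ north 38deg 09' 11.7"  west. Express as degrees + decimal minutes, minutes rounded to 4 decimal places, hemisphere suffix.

φ: 58 + 35/60 = 58.583333′
Lon: seconds/60 = 0.19500; minutes = 9 + 0.19500 = 9.195000

3° 58.5833′ N, 38° 9.1950′ W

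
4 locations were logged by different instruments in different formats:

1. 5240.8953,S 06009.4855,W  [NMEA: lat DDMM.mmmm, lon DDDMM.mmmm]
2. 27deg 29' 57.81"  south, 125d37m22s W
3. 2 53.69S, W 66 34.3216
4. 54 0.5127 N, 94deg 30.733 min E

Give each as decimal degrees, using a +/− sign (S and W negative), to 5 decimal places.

Point 1:
  φ: split at 2 digits → 52° and 40.8953′; 52 + 40.8953/60 = 52.681588
  hemisphere S, so the sign is −
  Longitude: degrees = first 3 digits = 60, minutes = 9.4855; 60 + 9.4855/60 = 60.158092
  W ⇒ negate
Point 2:
  Latitude: 29′ + 57.81″ = 29.96350′; 27 + 29.96350/60 = 27.499392
  S → negative
  Lon: 125° + 37/60 + 22/3600 = 125 + 0.616667 + 0.006111 = 125.622778
  W ⇒ negate
Point 3:
  Latitude: 53.69′ = 0.894833°; total 2.894833
  hemisphere S, so the sign is −
  Longitude: 34.3216′ = 0.572027°; total 66.572027
  W ⇒ negate
Point 4:
  φ: 54 + 0.5127/60 = 54.008545
  N → positive
  Lon: 94 + 30.733/60 = 94.512217
  E → positive

1. -52.68159, -60.15809
2. -27.49939, -125.62278
3. -2.89483, -66.57203
4. 54.00855, 94.51222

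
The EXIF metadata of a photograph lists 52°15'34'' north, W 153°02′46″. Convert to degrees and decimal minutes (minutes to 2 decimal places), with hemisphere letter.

Lat: seconds/60 = 0.56667; minutes = 15 + 0.56667 = 15.5667
Longitude: seconds/60 = 0.76667; minutes = 2 + 0.76667 = 2.7667

52° 15.57′ N, 153° 2.77′ W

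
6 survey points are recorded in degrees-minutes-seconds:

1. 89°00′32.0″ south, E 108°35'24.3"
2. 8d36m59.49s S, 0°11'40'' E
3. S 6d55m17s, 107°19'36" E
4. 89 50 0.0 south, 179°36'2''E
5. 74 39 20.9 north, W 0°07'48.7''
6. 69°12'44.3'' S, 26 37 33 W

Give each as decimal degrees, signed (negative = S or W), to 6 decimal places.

Point 1:
  Latitude: 89° + 0/60 + 32/3600 = 89 + 0.000000 + 0.008889 = 89.0088889
  S ⇒ negate
  λ: 108° + 35/60 + 24.3/3600 = 108 + 0.583333 + 0.006750 = 108.5900833
  E → positive
Point 2:
  Lat: 36′ + 59.49″ = 36.99150′; 8 + 36.99150/60 = 8.6165250
  S → negative
  Longitude: 0 + 11/60 + 40/3600 = 0.1944444
  E ⇒ keep positive
Point 3:
  Latitude: 6 + 55/60 + 17/3600 = 6.9213889
  hemisphere S, so the sign is −
  Lon: 107 + 19/60 + 36/3600 = 107.3266667
  E → positive
Point 4:
  φ: 89 + 50/60 + 0/3600 = 89.8333333
  S → negative
  λ: 179 + 36/60 + 2/3600 = 179.6005556
  E ⇒ keep positive
Point 5:
  Lat: 74 + 39/60 + 20.9/3600 = 74.6558056
  N → positive
  Longitude: 0 + 7/60 + 48.7/3600 = 0.1301944
  W ⇒ negate
Point 6:
  Lat: 69 + 12/60 + 44.3/3600 = 69.2123056
  S → negative
  Longitude: 37′ + 33″ = 37.55000′; 26 + 37.55000/60 = 26.6258333
  W ⇒ negate

1. -89.008889, 108.590083
2. -8.616525, 0.194444
3. -6.921389, 107.326667
4. -89.833333, 179.600556
5. 74.655806, -0.130194
6. -69.212306, -26.625833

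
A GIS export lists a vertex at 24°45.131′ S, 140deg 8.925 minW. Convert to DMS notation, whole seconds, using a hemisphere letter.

24°45′8″ S, 140°08′56″ W

Lat: fractional minutes 0.13100 × 60 = 7.86″
λ: fractional minutes 0.92500 × 60 = 55.50″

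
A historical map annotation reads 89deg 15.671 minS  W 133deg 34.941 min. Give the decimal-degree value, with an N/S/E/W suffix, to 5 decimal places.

89.26118° S, 133.58235° W

Latitude: 15.671′ = 0.261183°; total 89.261183
Lon: 34.941′ = 0.582350°; total 133.582350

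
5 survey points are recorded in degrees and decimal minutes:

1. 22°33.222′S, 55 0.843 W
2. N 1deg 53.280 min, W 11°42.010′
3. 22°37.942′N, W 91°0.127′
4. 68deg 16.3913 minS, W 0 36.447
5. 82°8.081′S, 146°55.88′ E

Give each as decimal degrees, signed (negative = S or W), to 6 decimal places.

1. -22.553700, -55.014050
2. 1.888000, -11.700167
3. 22.632367, -91.002117
4. -68.273188, -0.607450
5. -82.134683, 146.931333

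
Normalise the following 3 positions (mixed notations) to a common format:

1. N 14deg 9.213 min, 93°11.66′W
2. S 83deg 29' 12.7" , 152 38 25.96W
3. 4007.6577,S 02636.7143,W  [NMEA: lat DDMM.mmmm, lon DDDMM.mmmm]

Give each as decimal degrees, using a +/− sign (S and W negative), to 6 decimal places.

Point 1:
  Latitude: 9.213′ = 0.153550°; total 14.1535500
  N ⇒ keep positive
  Lon: 93 + 11.66/60 = 93.1943333
  W ⇒ negate
Point 2:
  Lat: 83 + 29/60 + 12.7/3600 = 83.4868611
  S → negative
  λ: 152° + 38/60 + 25.96/3600 = 152 + 0.633333 + 0.007211 = 152.6405444
  hemisphere W, so the sign is −
Point 3:
  Latitude: degrees = first 2 digits = 40, minutes = 7.6577; 40 + 7.6577/60 = 40.1276283
  S → negative
  Lon: degrees = first 3 digits = 26, minutes = 36.7143; 26 + 36.7143/60 = 26.6119050
  W → negative

1. 14.153550, -93.194333
2. -83.486861, -152.640544
3. -40.127628, -26.611905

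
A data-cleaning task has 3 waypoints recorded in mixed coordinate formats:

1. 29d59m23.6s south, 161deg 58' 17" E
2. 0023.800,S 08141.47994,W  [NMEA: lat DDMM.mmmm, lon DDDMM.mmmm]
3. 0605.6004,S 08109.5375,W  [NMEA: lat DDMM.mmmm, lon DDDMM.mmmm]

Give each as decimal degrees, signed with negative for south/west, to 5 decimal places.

Point 1:
  Latitude: 59′ + 23.6″ = 59.39333′; 29 + 59.39333/60 = 29.989889
  S ⇒ negate
  Longitude: 161° + 58/60 + 17/3600 = 161 + 0.966667 + 0.004722 = 161.971389
  E ⇒ keep positive
Point 2:
  Lat: split at 2 digits → 00° and 23.8′; 0 + 23.8/60 = 0.396667
  S ⇒ negate
  λ: degrees = first 3 digits = 81, minutes = 41.47994; 81 + 41.47994/60 = 81.691332
  W ⇒ negate
Point 3:
  φ: degrees = first 2 digits = 6, minutes = 5.6004; 6 + 5.6004/60 = 6.093340
  hemisphere S, so the sign is −
  Lon: degrees = first 3 digits = 81, minutes = 9.5375; 81 + 9.5375/60 = 81.158958
  W ⇒ negate

1. -29.98989, 161.97139
2. -0.39667, -81.69133
3. -6.09334, -81.15896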